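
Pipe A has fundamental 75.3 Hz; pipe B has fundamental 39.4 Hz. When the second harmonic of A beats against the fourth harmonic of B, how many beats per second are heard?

7.0 Hz

Second harmonic of the first: 2·75.3 = 150.6 Hz.
Fourth harmonic of the second: 4·39.4 = 157.6 Hz.
f_beat = |150.6 − 157.6| = 7.0 Hz.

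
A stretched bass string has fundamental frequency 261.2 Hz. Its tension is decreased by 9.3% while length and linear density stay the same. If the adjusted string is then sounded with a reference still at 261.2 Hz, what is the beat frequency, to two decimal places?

12.44 Hz

For a string, f ∝ √T, so the new frequency is 261.2·√0.907 = 248.7579 Hz.
f_beat = |248.7579 − 261.2| = 12.44 Hz.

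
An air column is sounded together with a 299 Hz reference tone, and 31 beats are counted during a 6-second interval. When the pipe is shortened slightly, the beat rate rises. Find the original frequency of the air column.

304.1667 Hz

Beat frequency = 31/6 = 5.1667 Hz.
|f − 299| = 5.1667, so the air column was at either 293.8333 Hz or 304.1667 Hz.
A shorter pipe has a higher fundamental; the adjustment raises the air column's frequency.
The beat rate rose, so the adjustment moved the air column further from 299 Hz — it was already above the reference.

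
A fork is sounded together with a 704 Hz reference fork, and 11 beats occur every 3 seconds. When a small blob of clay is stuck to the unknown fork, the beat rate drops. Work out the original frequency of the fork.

Beat frequency = 11/3 = 3.6667 Hz.
|f − 704| = 3.6667, so the fork was at either 700.3333 Hz or 707.6667 Hz.
Adding mass to a fork lowers its frequency; the adjustment lowers the fork's frequency.
The beat rate fell, so the adjustment moved the fork toward 704 Hz — it must have started above the reference.

707.6667 Hz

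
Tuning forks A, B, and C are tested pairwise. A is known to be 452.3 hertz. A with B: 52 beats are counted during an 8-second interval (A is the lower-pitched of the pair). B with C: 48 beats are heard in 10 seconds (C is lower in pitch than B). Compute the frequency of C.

454 Hz

A–B: Beat frequency = 52/8 = 6.5 Hz.
B is above A, so f_B = 452.3 + 6.5 = 458.8 Hz.
B–C: Beat frequency = 48/10 = 4.8 Hz.
C is below B, so f_C = 458.8 − 4.8 = 454 Hz.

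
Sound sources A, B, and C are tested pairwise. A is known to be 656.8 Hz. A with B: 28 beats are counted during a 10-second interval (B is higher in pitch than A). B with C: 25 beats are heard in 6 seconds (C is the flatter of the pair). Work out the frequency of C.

655.4333 Hz

A–B: Beat frequency = 28/10 = 2.8 Hz.
B is above A, so f_B = 656.8 + 2.8 = 659.6 Hz.
B–C: Beat frequency = 25/6 = 4.1667 Hz.
C is below B, so f_C = 659.6 − 4.1667 = 655.4333 Hz.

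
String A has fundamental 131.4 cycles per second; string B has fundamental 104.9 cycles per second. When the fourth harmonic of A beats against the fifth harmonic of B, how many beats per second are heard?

Fourth harmonic of the first: 4·131.4 = 525.6 Hz.
Fifth harmonic of the second: 5·104.9 = 524.5 Hz.
f_beat = |525.6 − 524.5| = 1.1 Hz.

1.1 Hz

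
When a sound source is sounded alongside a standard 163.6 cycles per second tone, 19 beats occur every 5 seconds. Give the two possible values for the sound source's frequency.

Beat frequency = 19/5 = 3.8 Hz.
|f − 163.6| = 3.8, so f = 163.6 ± 3.8.

159.8 Hz or 167.4 Hz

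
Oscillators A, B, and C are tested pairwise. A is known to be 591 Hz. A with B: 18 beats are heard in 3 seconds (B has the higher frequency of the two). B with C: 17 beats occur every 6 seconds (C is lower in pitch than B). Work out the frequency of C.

A–B: Beat frequency = 18/3 = 6 Hz.
B is above A, so f_B = 591 + 6 = 597 Hz.
B–C: Beat frequency = 17/6 = 2.8333 Hz.
C is below B, so f_C = 597 − 2.8333 = 594.1667 Hz.

594.1667 Hz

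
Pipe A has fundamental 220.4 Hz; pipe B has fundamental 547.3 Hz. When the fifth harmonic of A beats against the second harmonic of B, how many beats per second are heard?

Fifth harmonic of the first: 5·220.4 = 1102.0 Hz.
Second harmonic of the second: 2·547.3 = 1094.6 Hz.
f_beat = |1102.0 − 1094.6| = 7.4 Hz.

7.4 Hz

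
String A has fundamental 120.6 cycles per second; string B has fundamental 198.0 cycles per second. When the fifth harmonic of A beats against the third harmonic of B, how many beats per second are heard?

9.0 Hz

Fifth harmonic of the first: 5·120.6 = 603.0 Hz.
Third harmonic of the second: 3·198.0 = 594.0 Hz.
f_beat = |603.0 − 594.0| = 9.0 Hz.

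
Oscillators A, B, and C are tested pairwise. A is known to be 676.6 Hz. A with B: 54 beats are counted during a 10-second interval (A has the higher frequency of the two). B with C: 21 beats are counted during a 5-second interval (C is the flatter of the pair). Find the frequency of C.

A–B: Beat frequency = 54/10 = 5.4 Hz.
B is below A, so f_B = 676.6 − 5.4 = 671.2 Hz.
B–C: Beat frequency = 21/5 = 4.2 Hz.
C is below B, so f_C = 671.2 − 4.2 = 667 Hz.

667 Hz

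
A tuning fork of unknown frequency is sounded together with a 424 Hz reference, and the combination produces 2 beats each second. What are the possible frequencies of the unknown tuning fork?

422 Hz or 426 Hz

|f − 424| = 2, so f = 424 ± 2.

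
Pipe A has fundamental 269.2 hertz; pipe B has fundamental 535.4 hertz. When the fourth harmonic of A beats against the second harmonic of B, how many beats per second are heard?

Fourth harmonic of the first: 4·269.2 = 1076.8 Hz.
Second harmonic of the second: 2·535.4 = 1070.8 Hz.
f_beat = |1076.8 − 1070.8| = 6.0 Hz.

6.0 Hz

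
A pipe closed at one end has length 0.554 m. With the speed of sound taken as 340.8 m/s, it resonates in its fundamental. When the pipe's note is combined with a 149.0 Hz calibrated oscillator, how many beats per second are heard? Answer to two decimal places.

Closed pipe (odd harmonics): f_n = n·v/(4L) = 1·340.8/(4·0.554) = 153.7906 Hz.
f_beat = |153.7906 − 149.0| = 4.79 Hz.

4.79 Hz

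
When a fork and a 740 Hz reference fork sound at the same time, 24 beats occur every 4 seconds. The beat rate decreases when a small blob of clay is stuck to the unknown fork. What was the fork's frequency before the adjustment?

746 Hz

Beat frequency = 24/4 = 6 Hz.
|f − 740| = 6, so the fork was at either 734 Hz or 746 Hz.
Adding mass to a fork lowers its frequency; the adjustment lowers the fork's frequency.
The beat rate fell, so the adjustment moved the fork toward 740 Hz — it must have started above the reference.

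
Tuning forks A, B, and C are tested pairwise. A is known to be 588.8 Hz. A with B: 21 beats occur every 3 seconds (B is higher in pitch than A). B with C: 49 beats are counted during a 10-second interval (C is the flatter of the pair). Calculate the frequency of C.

590.9 Hz

A–B: Beat frequency = 21/3 = 7 Hz.
B is above A, so f_B = 588.8 + 7 = 595.8 Hz.
B–C: Beat frequency = 49/10 = 4.9 Hz.
C is below B, so f_C = 595.8 − 4.9 = 590.9 Hz.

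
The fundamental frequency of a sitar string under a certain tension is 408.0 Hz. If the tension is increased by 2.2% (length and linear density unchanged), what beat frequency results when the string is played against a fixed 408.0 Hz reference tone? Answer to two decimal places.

4.46 Hz

For a string, f ∝ √T, so the new frequency is 408.0·√1.022 = 412.4636 Hz.
f_beat = |412.4636 − 408.0| = 4.46 Hz.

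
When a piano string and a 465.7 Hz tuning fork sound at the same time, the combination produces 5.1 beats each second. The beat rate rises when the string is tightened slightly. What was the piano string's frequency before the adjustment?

470.8 Hz

|f − 465.7| = 5.1, so the piano string was at either 460.6 Hz or 470.8 Hz.
Increasing tension raises a string's frequency; the adjustment raises the piano string's frequency.
The beat rate rose, so the adjustment moved the piano string further from 465.7 Hz — it was already above the reference.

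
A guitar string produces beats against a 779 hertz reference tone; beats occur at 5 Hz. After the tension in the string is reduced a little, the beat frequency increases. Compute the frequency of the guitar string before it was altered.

774 Hz

|f − 779| = 5, so the guitar string was at either 774 Hz or 784 Hz.
Lower tension means lower frequency; the adjustment lowers the guitar string's frequency.
The beat rate rose, so the adjustment moved the guitar string further from 779 Hz — it was already below the reference.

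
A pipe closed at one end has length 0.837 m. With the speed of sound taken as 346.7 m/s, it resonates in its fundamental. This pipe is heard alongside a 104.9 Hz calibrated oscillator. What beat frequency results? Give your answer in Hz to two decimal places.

1.35 Hz

Closed pipe (odd harmonics): f_n = n·v/(4L) = 1·346.7/(4·0.837) = 103.5544 Hz.
f_beat = |103.5544 − 104.9| = 1.35 Hz.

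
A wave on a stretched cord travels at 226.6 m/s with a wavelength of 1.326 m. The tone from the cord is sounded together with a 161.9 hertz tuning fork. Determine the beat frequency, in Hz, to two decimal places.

Source frequency f = v/λ = 226.6/1.326 = 170.8899 Hz.
f_beat = |170.8899 − 161.9| = 8.99 Hz.

8.99 Hz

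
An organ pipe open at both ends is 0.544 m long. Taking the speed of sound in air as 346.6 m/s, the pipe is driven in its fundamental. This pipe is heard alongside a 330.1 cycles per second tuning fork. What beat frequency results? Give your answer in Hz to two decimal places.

Open pipe: f_n = n·v/(2L) = 1·346.6/(2·0.544) = 318.5662 Hz.
f_beat = |318.5662 − 330.1| = 11.53 Hz.

11.53 Hz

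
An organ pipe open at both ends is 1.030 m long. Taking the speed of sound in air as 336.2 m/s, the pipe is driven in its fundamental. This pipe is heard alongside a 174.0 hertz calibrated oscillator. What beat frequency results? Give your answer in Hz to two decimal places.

Open pipe: f_n = n·v/(2L) = 1·336.2/(2·1.030) = 163.2039 Hz.
f_beat = |163.2039 − 174.0| = 10.80 Hz.

10.80 Hz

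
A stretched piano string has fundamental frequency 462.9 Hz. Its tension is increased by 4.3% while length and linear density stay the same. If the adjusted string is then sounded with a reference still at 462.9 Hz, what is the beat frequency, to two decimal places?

9.85 Hz

For a string, f ∝ √T, so the new frequency is 462.9·√1.043 = 472.7476 Hz.
f_beat = |472.7476 − 462.9| = 9.85 Hz.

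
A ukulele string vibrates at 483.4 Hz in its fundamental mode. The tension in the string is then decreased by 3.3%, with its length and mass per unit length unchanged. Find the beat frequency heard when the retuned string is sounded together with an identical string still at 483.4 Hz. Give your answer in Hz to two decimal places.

For a string, f ∝ √T, so the new frequency is 483.4·√0.967 = 475.3570 Hz.
f_beat = |475.3570 − 483.4| = 8.04 Hz.

8.04 Hz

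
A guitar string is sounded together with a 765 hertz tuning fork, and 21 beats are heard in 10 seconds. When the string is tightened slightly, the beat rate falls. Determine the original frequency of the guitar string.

762.9 Hz

Beat frequency = 21/10 = 2.1 Hz.
|f − 765| = 2.1, so the guitar string was at either 762.9 Hz or 767.1 Hz.
Increasing tension raises a string's frequency; the adjustment raises the guitar string's frequency.
The beat rate fell, so the adjustment moved the guitar string toward 765 Hz — it must have started below the reference.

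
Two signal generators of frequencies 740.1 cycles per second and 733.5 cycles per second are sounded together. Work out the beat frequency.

6.6 Hz

f_beat = |f₁ − f₂|.
|740.1 − 733.5| = 6.6 Hz.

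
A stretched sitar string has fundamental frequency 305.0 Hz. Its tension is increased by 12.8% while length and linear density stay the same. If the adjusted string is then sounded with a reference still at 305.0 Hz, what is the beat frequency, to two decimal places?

For a string, f ∝ √T, so the new frequency is 305.0·√1.128 = 323.9324 Hz.
f_beat = |323.9324 − 305.0| = 18.93 Hz.

18.93 Hz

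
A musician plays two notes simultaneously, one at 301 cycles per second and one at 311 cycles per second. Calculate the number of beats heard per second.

10 Hz

The beat frequency equals the magnitude of the frequency difference.
|301 − 311| = 10 Hz.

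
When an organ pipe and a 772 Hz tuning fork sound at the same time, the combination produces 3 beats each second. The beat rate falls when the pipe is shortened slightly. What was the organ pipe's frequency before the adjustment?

769 Hz

|f − 772| = 3, so the organ pipe was at either 769 Hz or 775 Hz.
A shorter pipe has a higher fundamental; the adjustment raises the organ pipe's frequency.
The beat rate fell, so the adjustment moved the organ pipe toward 772 Hz — it must have started below the reference.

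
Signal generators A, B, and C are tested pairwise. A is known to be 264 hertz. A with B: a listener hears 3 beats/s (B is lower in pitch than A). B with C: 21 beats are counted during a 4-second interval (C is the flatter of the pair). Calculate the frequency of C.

B is below A, so f_B = 264 − 3 = 261 Hz.
B–C: Beat frequency = 21/4 = 5.25 Hz.
C is below B, so f_C = 261 − 5.25 = 255.75 Hz.

255.75 Hz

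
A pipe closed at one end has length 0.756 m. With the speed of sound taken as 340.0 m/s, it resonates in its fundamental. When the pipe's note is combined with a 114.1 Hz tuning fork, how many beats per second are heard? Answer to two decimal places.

Closed pipe (odd harmonics): f_n = n·v/(4L) = 1·340.0/(4·0.756) = 112.4339 Hz.
f_beat = |112.4339 − 114.1| = 1.67 Hz.

1.67 Hz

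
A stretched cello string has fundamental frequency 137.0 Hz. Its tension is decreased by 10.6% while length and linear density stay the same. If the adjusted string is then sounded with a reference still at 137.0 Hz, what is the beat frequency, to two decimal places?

For a string, f ∝ √T, so the new frequency is 137.0·√0.894 = 129.5357 Hz.
f_beat = |129.5357 − 137.0| = 7.46 Hz.

7.46 Hz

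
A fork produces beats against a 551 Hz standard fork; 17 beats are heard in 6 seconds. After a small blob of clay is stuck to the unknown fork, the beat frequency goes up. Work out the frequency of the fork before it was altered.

Beat frequency = 17/6 = 2.8333 Hz.
|f − 551| = 2.8333, so the fork was at either 548.1667 Hz or 553.8333 Hz.
Adding mass to a fork lowers its frequency; the adjustment lowers the fork's frequency.
The beat rate rose, so the adjustment moved the fork further from 551 Hz — it was already below the reference.

548.1667 Hz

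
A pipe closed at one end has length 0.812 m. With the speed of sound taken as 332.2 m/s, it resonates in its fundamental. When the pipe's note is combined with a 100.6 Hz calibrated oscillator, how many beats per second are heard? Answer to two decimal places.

1.68 Hz

Closed pipe (odd harmonics): f_n = n·v/(4L) = 1·332.2/(4·0.812) = 102.2783 Hz.
f_beat = |102.2783 − 100.6| = 1.68 Hz.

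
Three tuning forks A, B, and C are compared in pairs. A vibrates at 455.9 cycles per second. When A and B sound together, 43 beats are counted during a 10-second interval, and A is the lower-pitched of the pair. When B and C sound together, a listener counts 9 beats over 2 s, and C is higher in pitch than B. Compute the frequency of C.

A–B: Beat frequency = 43/10 = 4.3 Hz.
B is above A, so f_B = 455.9 + 4.3 = 460.2 Hz.
B–C: Beat frequency = 9/2 = 4.5 Hz.
C is above B, so f_C = 460.2 + 4.5 = 464.7 Hz.

464.7 Hz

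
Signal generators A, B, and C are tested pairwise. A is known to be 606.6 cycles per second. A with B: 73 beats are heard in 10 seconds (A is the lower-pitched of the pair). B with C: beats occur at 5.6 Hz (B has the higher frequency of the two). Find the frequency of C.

A–B: Beat frequency = 73/10 = 7.3 Hz.
B is above A, so f_B = 606.6 + 7.3 = 613.9 Hz.
C is below B, so f_C = 613.9 − 5.6 = 608.3 Hz.

608.3 Hz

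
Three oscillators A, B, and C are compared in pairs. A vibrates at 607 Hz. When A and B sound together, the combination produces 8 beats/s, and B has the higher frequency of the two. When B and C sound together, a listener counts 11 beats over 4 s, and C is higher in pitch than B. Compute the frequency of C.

B is above A, so f_B = 607 + 8 = 615 Hz.
B–C: Beat frequency = 11/4 = 2.75 Hz.
C is above B, so f_C = 615 + 2.75 = 617.75 Hz.

617.75 Hz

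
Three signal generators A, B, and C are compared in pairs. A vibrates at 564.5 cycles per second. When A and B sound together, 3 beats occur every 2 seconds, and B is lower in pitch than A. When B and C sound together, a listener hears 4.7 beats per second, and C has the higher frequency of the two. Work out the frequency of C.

A–B: Beat frequency = 3/2 = 1.5 Hz.
B is below A, so f_B = 564.5 − 1.5 = 563 Hz.
C is above B, so f_C = 563 + 4.7 = 567.7 Hz.

567.7 Hz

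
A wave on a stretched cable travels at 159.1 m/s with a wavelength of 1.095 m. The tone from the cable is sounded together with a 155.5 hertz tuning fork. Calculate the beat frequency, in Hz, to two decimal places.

Source frequency f = v/λ = 159.1/1.095 = 145.2968 Hz.
f_beat = |145.2968 − 155.5| = 10.20 Hz.

10.20 Hz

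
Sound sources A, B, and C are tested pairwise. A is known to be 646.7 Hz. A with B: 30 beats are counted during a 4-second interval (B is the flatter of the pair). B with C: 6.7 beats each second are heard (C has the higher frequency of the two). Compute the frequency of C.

A–B: Beat frequency = 30/4 = 7.5 Hz.
B is below A, so f_B = 646.7 − 7.5 = 639.2 Hz.
C is above B, so f_C = 639.2 + 6.7 = 645.9 Hz.

645.9 Hz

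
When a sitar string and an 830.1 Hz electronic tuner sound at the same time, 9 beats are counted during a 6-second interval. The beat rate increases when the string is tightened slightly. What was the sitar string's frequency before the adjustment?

Beat frequency = 9/6 = 1.5 Hz.
|f − 830.1| = 1.5, so the sitar string was at either 828.6 Hz or 831.6 Hz.
Increasing tension raises a string's frequency; the adjustment raises the sitar string's frequency.
The beat rate rose, so the adjustment moved the sitar string further from 830.1 Hz — it was already above the reference.

831.6 Hz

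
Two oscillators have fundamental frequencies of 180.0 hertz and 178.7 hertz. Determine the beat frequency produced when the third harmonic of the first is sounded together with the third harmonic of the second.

Third harmonic of the first: 3·180.0 = 540.0 Hz.
Third harmonic of the second: 3·178.7 = 536.1 Hz.
f_beat = |540.0 − 536.1| = 3.9 Hz.

3.9 Hz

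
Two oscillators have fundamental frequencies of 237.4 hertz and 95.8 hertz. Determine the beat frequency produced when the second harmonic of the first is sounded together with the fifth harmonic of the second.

Second harmonic of the first: 2·237.4 = 474.8 Hz.
Fifth harmonic of the second: 5·95.8 = 479.0 Hz.
f_beat = |474.8 − 479.0| = 4.2 Hz.

4.2 Hz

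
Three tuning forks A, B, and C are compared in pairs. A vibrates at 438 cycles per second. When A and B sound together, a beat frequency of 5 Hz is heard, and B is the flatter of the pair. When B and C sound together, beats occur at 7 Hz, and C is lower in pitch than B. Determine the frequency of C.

B is below A, so f_B = 438 − 5 = 433 Hz.
C is below B, so f_C = 433 − 7 = 426 Hz.

426 Hz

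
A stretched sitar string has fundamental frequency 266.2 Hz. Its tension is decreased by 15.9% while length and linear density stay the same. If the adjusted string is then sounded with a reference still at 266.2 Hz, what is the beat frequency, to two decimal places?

22.08 Hz

For a string, f ∝ √T, so the new frequency is 266.2·√0.841 = 244.1215 Hz.
f_beat = |244.1215 − 266.2| = 22.08 Hz.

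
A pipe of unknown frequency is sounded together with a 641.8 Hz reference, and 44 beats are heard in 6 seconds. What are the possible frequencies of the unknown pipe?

634.4667 Hz or 649.1333 Hz

Beat frequency = 44/6 = 7.3333 Hz.
|f − 641.8| = 7.3333, so f = 641.8 ± 7.3333.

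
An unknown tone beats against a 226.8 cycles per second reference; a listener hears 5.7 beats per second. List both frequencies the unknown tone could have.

221.1 Hz or 232.5 Hz

|f − 226.8| = 5.7, so f = 226.8 ± 5.7.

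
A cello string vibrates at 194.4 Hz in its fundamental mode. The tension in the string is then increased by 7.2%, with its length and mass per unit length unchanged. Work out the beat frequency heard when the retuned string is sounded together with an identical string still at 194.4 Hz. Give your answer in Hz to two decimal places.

For a string, f ∝ √T, so the new frequency is 194.4·√1.072 = 201.2768 Hz.
f_beat = |201.2768 − 194.4| = 6.88 Hz.

6.88 Hz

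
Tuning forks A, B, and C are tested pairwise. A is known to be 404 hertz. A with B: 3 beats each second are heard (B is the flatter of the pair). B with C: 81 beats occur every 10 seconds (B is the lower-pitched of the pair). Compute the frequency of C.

B is below A, so f_B = 404 − 3 = 401 Hz.
B–C: Beat frequency = 81/10 = 8.1 Hz.
C is above B, so f_C = 401 + 8.1 = 409.1 Hz.

409.1 Hz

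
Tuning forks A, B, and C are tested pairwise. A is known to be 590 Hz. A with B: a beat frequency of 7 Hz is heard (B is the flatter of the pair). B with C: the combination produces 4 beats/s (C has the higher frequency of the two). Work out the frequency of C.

587 Hz

B is below A, so f_B = 590 − 7 = 583 Hz.
C is above B, so f_C = 583 + 4 = 587 Hz.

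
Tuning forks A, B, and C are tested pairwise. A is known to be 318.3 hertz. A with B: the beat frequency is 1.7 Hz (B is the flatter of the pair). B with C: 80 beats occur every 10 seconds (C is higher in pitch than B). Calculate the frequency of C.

324.6 Hz

B is below A, so f_B = 318.3 − 1.7 = 316.6 Hz.
B–C: Beat frequency = 80/10 = 8 Hz.
C is above B, so f_C = 316.6 + 8 = 324.6 Hz.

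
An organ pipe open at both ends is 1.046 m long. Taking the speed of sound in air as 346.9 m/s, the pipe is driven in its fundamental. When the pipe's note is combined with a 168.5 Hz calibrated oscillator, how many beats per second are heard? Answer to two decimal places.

Open pipe: f_n = n·v/(2L) = 1·346.9/(2·1.046) = 165.8222 Hz.
f_beat = |165.8222 − 168.5| = 2.68 Hz.

2.68 Hz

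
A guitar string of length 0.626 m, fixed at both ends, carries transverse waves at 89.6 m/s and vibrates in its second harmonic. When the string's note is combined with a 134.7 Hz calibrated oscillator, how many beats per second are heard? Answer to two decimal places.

8.43 Hz

For a string fixed at both ends, f_n = n·v/(2L) = 2·89.6/(2·0.626) = 143.1310 Hz.
f_beat = |143.1310 − 134.7| = 8.43 Hz.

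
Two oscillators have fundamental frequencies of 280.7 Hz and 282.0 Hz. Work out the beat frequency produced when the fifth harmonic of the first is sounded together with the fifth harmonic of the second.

6.5 Hz

Fifth harmonic of the first: 5·280.7 = 1403.5 Hz.
Fifth harmonic of the second: 5·282.0 = 1410.0 Hz.
f_beat = |1403.5 − 1410.0| = 6.5 Hz.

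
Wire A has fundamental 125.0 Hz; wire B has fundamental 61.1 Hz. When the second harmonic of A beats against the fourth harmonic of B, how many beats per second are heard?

5.6 Hz

Second harmonic of the first: 2·125.0 = 250.0 Hz.
Fourth harmonic of the second: 4·61.1 = 244.4 Hz.
f_beat = |250.0 − 244.4| = 5.6 Hz.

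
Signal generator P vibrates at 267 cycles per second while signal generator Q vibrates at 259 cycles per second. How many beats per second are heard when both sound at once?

f_beat = |f₁ − f₂|.
|267 − 259| = 8 Hz.

8 Hz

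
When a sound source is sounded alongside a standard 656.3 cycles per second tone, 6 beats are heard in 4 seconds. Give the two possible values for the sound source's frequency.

Beat frequency = 6/4 = 1.5 Hz.
|f − 656.3| = 1.5, so f = 656.3 ± 1.5.

654.8 Hz or 657.8 Hz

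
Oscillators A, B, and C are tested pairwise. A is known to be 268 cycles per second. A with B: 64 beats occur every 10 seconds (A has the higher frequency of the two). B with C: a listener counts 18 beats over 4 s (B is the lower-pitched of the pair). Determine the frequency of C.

266.1 Hz

A–B: Beat frequency = 64/10 = 6.4 Hz.
B is below A, so f_B = 268 − 6.4 = 261.6 Hz.
B–C: Beat frequency = 18/4 = 4.5 Hz.
C is above B, so f_C = 261.6 + 4.5 = 266.1 Hz.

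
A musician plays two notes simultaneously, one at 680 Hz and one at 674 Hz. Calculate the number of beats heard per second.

6 Hz

The beat frequency equals the magnitude of the frequency difference.
|680 − 674| = 6 Hz.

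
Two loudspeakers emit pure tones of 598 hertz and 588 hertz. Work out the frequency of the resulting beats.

f_beat = |f₁ − f₂|.
|598 − 588| = 10 Hz.

10 Hz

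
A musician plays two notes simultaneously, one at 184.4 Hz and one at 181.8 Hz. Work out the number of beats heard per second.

Beats arise from superposition of two nearby frequencies; the beat rate is |f₁ − f₂|.
|184.4 − 181.8| = 2.6 Hz.

2.6 Hz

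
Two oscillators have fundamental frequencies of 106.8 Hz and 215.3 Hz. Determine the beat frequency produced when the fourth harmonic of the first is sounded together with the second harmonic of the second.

Fourth harmonic of the first: 4·106.8 = 427.2 Hz.
Second harmonic of the second: 2·215.3 = 430.6 Hz.
f_beat = |427.2 − 430.6| = 3.4 Hz.

3.4 Hz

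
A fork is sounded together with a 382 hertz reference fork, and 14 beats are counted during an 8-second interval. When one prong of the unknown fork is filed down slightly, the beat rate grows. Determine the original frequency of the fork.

383.75 Hz

Beat frequency = 14/8 = 1.75 Hz.
|f − 382| = 1.75, so the fork was at either 380.25 Hz or 383.75 Hz.
Filing a prong removes mass and raises the fork's frequency; the adjustment raises the fork's frequency.
The beat rate rose, so the adjustment moved the fork further from 382 Hz — it was already above the reference.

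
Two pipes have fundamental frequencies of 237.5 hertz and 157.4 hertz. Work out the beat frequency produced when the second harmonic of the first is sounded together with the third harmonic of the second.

2.8 Hz

Second harmonic of the first: 2·237.5 = 475.0 Hz.
Third harmonic of the second: 3·157.4 = 472.2 Hz.
f_beat = |475.0 − 472.2| = 2.8 Hz.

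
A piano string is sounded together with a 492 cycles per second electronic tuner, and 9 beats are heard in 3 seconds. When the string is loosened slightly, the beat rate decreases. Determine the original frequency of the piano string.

Beat frequency = 9/3 = 3 Hz.
|f − 492| = 3, so the piano string was at either 489 Hz or 495 Hz.
Reducing tension lowers a string's frequency; the adjustment lowers the piano string's frequency.
The beat rate fell, so the adjustment moved the piano string toward 492 Hz — it must have started above the reference.

495 Hz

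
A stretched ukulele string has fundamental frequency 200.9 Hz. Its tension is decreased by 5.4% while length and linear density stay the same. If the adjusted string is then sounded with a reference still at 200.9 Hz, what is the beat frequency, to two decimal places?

For a string, f ∝ √T, so the new frequency is 200.9·√0.946 = 195.4004 Hz.
f_beat = |195.4004 − 200.9| = 5.50 Hz.

5.50 Hz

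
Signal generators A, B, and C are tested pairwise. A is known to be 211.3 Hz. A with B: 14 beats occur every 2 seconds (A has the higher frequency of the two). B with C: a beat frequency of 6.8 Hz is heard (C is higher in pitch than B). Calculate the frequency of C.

211.1 Hz

A–B: Beat frequency = 14/2 = 7 Hz.
B is below A, so f_B = 211.3 − 7 = 204.3 Hz.
C is above B, so f_C = 204.3 + 6.8 = 211.1 Hz.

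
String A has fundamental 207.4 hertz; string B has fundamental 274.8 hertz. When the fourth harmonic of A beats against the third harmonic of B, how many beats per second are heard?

Fourth harmonic of the first: 4·207.4 = 829.6 Hz.
Third harmonic of the second: 3·274.8 = 824.4 Hz.
f_beat = |829.6 − 824.4| = 5.2 Hz.

5.2 Hz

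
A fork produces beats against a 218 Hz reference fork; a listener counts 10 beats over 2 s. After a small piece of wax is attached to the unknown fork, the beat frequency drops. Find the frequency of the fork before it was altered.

223 Hz

Beat frequency = 10/2 = 5 Hz.
|f − 218| = 5, so the fork was at either 213 Hz or 223 Hz.
Loading a fork with wax lowers its frequency; the adjustment lowers the fork's frequency.
The beat rate fell, so the adjustment moved the fork toward 218 Hz — it must have started above the reference.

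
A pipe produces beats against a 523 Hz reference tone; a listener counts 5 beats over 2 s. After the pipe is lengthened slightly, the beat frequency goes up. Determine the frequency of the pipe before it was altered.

520.5 Hz

Beat frequency = 5/2 = 2.5 Hz.
|f − 523| = 2.5, so the pipe was at either 520.5 Hz or 525.5 Hz.
A longer pipe has a lower fundamental; the adjustment lowers the pipe's frequency.
The beat rate rose, so the adjustment moved the pipe further from 523 Hz — it was already below the reference.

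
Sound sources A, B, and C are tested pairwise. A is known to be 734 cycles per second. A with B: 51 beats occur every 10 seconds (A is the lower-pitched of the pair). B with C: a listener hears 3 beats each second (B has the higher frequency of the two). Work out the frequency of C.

A–B: Beat frequency = 51/10 = 5.1 Hz.
B is above A, so f_B = 734 + 5.1 = 739.1 Hz.
C is below B, so f_C = 739.1 − 3 = 736.1 Hz.

736.1 Hz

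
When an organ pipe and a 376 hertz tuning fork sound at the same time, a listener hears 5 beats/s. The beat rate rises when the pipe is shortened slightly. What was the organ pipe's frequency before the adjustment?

|f − 376| = 5, so the organ pipe was at either 371 Hz or 381 Hz.
A shorter pipe has a higher fundamental; the adjustment raises the organ pipe's frequency.
The beat rate rose, so the adjustment moved the organ pipe further from 376 Hz — it was already above the reference.

381 Hz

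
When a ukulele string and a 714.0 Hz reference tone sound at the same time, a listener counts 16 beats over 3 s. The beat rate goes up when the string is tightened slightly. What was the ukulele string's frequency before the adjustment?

Beat frequency = 16/3 = 5.3333 Hz.
|f − 714.0| = 5.3333, so the ukulele string was at either 708.6667 Hz or 719.3333 Hz.
Increasing tension raises a string's frequency; the adjustment raises the ukulele string's frequency.
The beat rate rose, so the adjustment moved the ukulele string further from 714.0 Hz — it was already above the reference.

719.3333 Hz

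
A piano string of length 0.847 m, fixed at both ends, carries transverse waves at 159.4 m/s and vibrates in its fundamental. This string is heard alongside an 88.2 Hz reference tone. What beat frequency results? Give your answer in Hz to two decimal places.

For a string fixed at both ends, f_n = n·v/(2L) = 1·159.4/(2·0.847) = 94.0968 Hz.
f_beat = |94.0968 − 88.2| = 5.90 Hz.

5.90 Hz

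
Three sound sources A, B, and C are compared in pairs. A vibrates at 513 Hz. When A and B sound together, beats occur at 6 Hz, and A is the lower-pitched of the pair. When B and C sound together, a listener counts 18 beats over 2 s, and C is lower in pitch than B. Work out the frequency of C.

B is above A, so f_B = 513 + 6 = 519 Hz.
B–C: Beat frequency = 18/2 = 9 Hz.
C is below B, so f_C = 519 − 9 = 510 Hz.

510 Hz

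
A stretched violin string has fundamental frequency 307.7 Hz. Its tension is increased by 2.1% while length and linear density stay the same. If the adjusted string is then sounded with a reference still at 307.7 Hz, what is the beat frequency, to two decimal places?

For a string, f ∝ √T, so the new frequency is 307.7·√1.021 = 310.9141 Hz.
f_beat = |310.9141 − 307.7| = 3.21 Hz.

3.21 Hz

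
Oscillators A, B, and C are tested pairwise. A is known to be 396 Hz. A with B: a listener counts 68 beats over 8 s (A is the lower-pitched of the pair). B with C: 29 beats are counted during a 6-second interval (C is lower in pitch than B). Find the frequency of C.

399.6667 Hz

A–B: Beat frequency = 68/8 = 8.5 Hz.
B is above A, so f_B = 396 + 8.5 = 404.5 Hz.
B–C: Beat frequency = 29/6 = 4.8333 Hz.
C is below B, so f_C = 404.5 − 4.8333 = 399.6667 Hz.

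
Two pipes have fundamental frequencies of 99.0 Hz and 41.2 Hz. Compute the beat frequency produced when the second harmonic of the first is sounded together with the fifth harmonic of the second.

Second harmonic of the first: 2·99.0 = 198.0 Hz.
Fifth harmonic of the second: 5·41.2 = 206.0 Hz.
f_beat = |198.0 − 206.0| = 8.0 Hz.

8.0 Hz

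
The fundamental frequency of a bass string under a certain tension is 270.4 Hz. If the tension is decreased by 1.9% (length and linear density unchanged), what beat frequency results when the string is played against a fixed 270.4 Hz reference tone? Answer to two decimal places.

For a string, f ∝ √T, so the new frequency is 270.4·√0.981 = 267.8189 Hz.
f_beat = |267.8189 − 270.4| = 2.58 Hz.

2.58 Hz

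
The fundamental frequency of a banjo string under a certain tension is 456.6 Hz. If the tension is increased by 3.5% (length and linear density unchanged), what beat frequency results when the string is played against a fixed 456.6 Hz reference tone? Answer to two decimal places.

For a string, f ∝ √T, so the new frequency is 456.6·√1.035 = 464.5218 Hz.
f_beat = |464.5218 − 456.6| = 7.92 Hz.

7.92 Hz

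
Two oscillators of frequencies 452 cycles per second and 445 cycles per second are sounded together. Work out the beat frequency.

f_beat = |f₁ − f₂|.
|452 − 445| = 7 Hz.

7 Hz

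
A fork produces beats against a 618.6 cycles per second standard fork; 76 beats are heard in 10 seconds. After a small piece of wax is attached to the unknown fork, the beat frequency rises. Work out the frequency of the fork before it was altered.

611 Hz

Beat frequency = 76/10 = 7.6 Hz.
|f − 618.6| = 7.6, so the fork was at either 611 Hz or 626.2 Hz.
Loading a fork with wax lowers its frequency; the adjustment lowers the fork's frequency.
The beat rate rose, so the adjustment moved the fork further from 618.6 Hz — it was already below the reference.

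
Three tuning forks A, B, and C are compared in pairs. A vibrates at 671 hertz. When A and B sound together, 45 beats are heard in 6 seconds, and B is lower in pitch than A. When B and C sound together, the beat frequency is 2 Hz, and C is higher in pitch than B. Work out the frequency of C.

665.5 Hz

A–B: Beat frequency = 45/6 = 7.5 Hz.
B is below A, so f_B = 671 − 7.5 = 663.5 Hz.
C is above B, so f_C = 663.5 + 2 = 665.5 Hz.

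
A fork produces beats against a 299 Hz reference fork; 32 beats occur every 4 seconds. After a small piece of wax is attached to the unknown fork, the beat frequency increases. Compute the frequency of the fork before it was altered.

291 Hz

Beat frequency = 32/4 = 8 Hz.
|f − 299| = 8, so the fork was at either 291 Hz or 307 Hz.
Loading a fork with wax lowers its frequency; the adjustment lowers the fork's frequency.
The beat rate rose, so the adjustment moved the fork further from 299 Hz — it was already below the reference.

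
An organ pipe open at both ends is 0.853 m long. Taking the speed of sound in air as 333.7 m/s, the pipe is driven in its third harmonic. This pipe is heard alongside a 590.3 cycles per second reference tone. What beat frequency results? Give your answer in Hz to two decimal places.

Open pipe: f_n = n·v/(2L) = 3·333.7/(2·0.853) = 586.8113 Hz.
f_beat = |586.8113 − 590.3| = 3.49 Hz.

3.49 Hz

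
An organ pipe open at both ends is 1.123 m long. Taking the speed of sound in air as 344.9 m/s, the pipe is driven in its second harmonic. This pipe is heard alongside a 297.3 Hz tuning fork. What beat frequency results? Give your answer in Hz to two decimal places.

9.82 Hz

Open pipe: f_n = n·v/(2L) = 2·344.9/(2·1.123) = 307.1238 Hz.
f_beat = |307.1238 − 297.3| = 9.82 Hz.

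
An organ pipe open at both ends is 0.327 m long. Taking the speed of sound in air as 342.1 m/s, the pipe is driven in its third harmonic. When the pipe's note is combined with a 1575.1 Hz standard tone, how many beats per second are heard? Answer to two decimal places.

5.83 Hz

Open pipe: f_n = n·v/(2L) = 3·342.1/(2·0.327) = 1569.2661 Hz.
f_beat = |1569.2661 − 1575.1| = 5.83 Hz.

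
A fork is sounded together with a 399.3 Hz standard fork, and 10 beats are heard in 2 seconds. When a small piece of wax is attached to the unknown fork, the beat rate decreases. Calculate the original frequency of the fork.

Beat frequency = 10/2 = 5 Hz.
|f − 399.3| = 5, so the fork was at either 394.3 Hz or 404.3 Hz.
Loading a fork with wax lowers its frequency; the adjustment lowers the fork's frequency.
The beat rate fell, so the adjustment moved the fork toward 399.3 Hz — it must have started above the reference.

404.3 Hz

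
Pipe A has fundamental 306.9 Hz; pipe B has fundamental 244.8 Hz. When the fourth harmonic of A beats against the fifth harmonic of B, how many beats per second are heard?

3.6 Hz

Fourth harmonic of the first: 4·306.9 = 1227.6 Hz.
Fifth harmonic of the second: 5·244.8 = 1224.0 Hz.
f_beat = |1227.6 − 1224.0| = 3.6 Hz.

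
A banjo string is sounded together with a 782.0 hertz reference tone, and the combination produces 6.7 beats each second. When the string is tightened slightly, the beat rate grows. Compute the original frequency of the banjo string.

788.7 Hz

|f − 782.0| = 6.7, so the banjo string was at either 775.3 Hz or 788.7 Hz.
Increasing tension raises a string's frequency; the adjustment raises the banjo string's frequency.
The beat rate rose, so the adjustment moved the banjo string further from 782.0 Hz — it was already above the reference.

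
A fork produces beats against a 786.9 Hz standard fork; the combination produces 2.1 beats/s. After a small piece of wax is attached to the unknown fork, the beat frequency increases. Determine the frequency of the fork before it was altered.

784.8 Hz

|f − 786.9| = 2.1, so the fork was at either 784.8 Hz or 789 Hz.
Loading a fork with wax lowers its frequency; the adjustment lowers the fork's frequency.
The beat rate rose, so the adjustment moved the fork further from 786.9 Hz — it was already below the reference.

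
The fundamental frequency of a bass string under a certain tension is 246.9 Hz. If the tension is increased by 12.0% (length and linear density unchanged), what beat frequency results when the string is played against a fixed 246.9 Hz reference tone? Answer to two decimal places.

14.39 Hz

For a string, f ∝ √T, so the new frequency is 246.9·√1.120 = 261.2944 Hz.
f_beat = |261.2944 − 246.9| = 14.39 Hz.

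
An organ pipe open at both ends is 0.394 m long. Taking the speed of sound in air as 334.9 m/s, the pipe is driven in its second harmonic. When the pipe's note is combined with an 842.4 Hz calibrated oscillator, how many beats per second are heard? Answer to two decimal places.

7.60 Hz

Open pipe: f_n = n·v/(2L) = 2·334.9/(2·0.394) = 850.0000 Hz.
f_beat = |850.0000 − 842.4| = 7.60 Hz.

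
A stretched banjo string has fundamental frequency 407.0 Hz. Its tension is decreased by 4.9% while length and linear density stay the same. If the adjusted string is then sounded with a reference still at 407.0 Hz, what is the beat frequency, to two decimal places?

For a string, f ∝ √T, so the new frequency is 407.0·√0.951 = 396.9033 Hz.
f_beat = |396.9033 − 407.0| = 10.10 Hz.

10.10 Hz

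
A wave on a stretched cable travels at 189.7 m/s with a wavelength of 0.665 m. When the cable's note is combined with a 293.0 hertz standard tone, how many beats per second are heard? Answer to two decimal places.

Source frequency f = v/λ = 189.7/0.665 = 285.2632 Hz.
f_beat = |285.2632 − 293.0| = 7.74 Hz.

7.74 Hz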